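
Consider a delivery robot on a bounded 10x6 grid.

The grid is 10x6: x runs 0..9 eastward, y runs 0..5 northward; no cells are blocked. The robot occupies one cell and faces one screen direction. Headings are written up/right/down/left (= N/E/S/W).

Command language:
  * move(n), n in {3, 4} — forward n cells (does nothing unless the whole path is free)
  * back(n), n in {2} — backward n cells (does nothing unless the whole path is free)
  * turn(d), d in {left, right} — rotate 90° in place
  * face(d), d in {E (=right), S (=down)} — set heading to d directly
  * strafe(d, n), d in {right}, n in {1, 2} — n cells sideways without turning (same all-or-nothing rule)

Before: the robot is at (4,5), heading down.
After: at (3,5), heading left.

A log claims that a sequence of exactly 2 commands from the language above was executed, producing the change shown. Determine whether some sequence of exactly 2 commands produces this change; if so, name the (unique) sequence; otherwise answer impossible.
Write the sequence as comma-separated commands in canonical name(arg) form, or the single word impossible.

strafe(right, 1), turn(right)

key: position moved to (3,5) AND the heading swung to W — translation plus rotation needed
initial: at (4,5), heading down
t=1 strafe(right, 1) ⇒ at (3,5), heading down
t=2 turn(right) ⇒ at (3,5), heading left
all 81 alternatives checked — unique.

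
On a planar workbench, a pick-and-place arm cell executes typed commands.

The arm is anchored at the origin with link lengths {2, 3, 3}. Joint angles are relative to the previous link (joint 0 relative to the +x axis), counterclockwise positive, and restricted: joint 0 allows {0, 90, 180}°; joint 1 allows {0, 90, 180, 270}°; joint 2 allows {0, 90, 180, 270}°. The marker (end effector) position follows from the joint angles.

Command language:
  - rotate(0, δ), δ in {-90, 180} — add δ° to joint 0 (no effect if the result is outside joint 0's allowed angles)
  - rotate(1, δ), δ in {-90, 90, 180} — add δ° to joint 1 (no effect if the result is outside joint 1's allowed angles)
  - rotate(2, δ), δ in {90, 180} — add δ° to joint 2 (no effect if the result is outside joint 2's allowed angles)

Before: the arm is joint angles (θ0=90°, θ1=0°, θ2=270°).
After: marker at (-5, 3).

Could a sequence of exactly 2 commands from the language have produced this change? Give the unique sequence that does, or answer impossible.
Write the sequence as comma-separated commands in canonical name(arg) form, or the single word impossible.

rotate(0, -90), rotate(0, 180)

key: running rotate(0, 180) before rotate(0, -90) would end elsewhere — order is forced
begin: joint angles (θ0=90°, θ1=0°, θ2=270°)
[1] after rotate(0, -90): joint angles (θ0=0°, θ1=0°, θ2=270°)
[2] after rotate(0, 180): joint angles (θ0=180°, θ1=0°, θ2=270°)
uniquely the one of 49 2-step routes that fits.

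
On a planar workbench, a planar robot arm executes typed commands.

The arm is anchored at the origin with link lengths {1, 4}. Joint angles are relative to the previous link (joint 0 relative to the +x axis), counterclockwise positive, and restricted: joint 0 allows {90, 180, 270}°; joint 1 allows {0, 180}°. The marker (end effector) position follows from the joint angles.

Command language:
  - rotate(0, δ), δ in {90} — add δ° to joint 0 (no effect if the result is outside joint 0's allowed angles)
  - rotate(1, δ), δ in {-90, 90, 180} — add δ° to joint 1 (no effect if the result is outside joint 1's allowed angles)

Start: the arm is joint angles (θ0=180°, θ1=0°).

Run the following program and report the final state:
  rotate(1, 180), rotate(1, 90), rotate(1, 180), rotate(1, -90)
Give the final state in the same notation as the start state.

joint angles (θ0=180°, θ1=0°)

from: joint angles (θ0=180°, θ1=0°)
[1] after rotate(1, 180): joint angles (θ0=180°, θ1=180°)
[2] after rotate(1, 90): joint angles (θ0=180°, θ1=180°)
[3] after rotate(1, 180): joint angles (θ0=180°, θ1=0°)
[4] after rotate(1, -90): joint angles (θ0=180°, θ1=0°)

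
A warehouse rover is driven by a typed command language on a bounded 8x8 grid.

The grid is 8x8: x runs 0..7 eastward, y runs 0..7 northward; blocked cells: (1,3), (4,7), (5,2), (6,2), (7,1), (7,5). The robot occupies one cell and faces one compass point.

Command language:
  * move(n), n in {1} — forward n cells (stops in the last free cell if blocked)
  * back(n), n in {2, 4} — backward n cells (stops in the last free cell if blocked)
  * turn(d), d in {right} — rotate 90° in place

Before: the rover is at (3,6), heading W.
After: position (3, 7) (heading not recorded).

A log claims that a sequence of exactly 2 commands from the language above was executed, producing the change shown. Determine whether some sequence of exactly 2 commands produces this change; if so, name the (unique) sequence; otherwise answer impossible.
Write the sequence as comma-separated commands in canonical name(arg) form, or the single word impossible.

turn(right), move(1)

key: order matters: swapping turn(right) and move(1) lands elsewhere
from: at (3,6), heading W
t=1 turn(right) ⇒ at (3,6), heading N
t=2 move(1) ⇒ at (3,7), heading N
no rival 2-sequence matches.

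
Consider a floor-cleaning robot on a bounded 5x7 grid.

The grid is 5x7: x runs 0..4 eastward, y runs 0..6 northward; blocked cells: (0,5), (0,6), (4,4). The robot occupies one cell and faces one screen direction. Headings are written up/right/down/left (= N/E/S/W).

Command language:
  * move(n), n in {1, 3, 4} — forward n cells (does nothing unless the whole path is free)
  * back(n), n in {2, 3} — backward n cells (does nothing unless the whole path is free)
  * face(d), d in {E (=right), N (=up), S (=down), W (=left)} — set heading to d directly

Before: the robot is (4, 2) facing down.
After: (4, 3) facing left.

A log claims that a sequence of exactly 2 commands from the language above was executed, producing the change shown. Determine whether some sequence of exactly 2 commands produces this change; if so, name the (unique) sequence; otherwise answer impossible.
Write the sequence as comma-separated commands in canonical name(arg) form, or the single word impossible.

impossible

every 2-command combo misses the target.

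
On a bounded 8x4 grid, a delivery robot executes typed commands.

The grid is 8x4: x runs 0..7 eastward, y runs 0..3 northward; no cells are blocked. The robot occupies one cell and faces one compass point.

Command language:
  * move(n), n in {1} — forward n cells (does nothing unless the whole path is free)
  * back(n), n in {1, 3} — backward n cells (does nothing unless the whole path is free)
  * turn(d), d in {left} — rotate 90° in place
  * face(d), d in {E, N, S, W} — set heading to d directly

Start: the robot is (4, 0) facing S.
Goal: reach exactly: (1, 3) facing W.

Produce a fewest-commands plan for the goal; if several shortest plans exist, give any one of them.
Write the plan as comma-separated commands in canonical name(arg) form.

back(3), face(E), back(3), face(W)

begin: (4, 0) facing S
t=1 back(3) ⇒ (4, 3) facing S
t=2 face(E) ⇒ (4, 3) facing E
t=3 back(3) ⇒ (1, 3) facing E
t=4 face(W) ⇒ (1, 3) facing W
no 3-step plan works, so 4 is optimal.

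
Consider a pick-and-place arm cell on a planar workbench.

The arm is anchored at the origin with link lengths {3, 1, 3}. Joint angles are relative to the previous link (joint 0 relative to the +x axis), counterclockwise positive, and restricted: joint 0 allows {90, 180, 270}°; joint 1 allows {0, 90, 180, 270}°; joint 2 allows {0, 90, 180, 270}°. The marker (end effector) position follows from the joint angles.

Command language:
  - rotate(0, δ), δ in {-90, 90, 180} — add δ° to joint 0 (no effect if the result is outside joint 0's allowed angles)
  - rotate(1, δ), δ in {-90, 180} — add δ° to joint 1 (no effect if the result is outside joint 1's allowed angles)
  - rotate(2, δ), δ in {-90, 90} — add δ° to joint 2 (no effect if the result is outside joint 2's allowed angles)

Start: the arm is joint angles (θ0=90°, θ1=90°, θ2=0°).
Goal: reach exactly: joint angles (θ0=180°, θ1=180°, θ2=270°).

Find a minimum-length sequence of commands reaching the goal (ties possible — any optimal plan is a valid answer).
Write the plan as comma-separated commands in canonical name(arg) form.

rotate(2, -90), rotate(1, -90), rotate(1, 180), rotate(0, 90)

begin: joint angles (θ0=90°, θ1=90°, θ2=0°)
[1] after rotate(2, -90): joint angles (θ0=90°, θ1=90°, θ2=270°)
[2] after rotate(1, -90): joint angles (θ0=90°, θ1=0°, θ2=270°)
[3] after rotate(1, 180): joint angles (θ0=90°, θ1=180°, θ2=270°)
[4] after rotate(0, 90): joint angles (θ0=180°, θ1=180°, θ2=270°)
nothing shorter than 4 reaches the goal.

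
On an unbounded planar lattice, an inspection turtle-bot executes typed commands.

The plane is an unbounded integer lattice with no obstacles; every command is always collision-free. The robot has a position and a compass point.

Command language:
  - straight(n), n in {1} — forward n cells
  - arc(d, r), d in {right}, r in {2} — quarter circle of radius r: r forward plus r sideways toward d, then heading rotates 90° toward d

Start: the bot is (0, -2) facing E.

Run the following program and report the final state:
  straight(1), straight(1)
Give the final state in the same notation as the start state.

from: (0, -2) facing E
[1] after straight(1): (1, -2) facing E
[2] after straight(1): (2, -2) facing E

(2, -2) facing E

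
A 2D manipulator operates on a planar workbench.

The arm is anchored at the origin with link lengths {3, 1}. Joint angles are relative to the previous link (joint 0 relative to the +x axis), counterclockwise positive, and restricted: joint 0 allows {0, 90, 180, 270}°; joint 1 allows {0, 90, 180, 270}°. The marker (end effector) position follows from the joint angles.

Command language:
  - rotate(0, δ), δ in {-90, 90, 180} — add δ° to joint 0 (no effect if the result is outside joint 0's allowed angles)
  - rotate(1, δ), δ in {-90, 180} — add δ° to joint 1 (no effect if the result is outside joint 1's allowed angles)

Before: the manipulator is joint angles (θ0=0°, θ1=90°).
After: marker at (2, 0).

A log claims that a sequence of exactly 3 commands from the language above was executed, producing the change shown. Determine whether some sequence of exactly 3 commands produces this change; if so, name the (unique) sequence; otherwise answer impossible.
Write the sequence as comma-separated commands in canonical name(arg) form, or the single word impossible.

rotate(1, -90), rotate(1, -90), rotate(1, -90)

initial: joint angles (θ0=0°, θ1=90°)
[1] after rotate(1, -90): joint angles (θ0=0°, θ1=0°)
[2] after rotate(1, -90): joint angles (θ0=0°, θ1=270°)
[3] after rotate(1, -90): joint angles (θ0=0°, θ1=180°)
uniquely the one of 125 3-step routes that fits.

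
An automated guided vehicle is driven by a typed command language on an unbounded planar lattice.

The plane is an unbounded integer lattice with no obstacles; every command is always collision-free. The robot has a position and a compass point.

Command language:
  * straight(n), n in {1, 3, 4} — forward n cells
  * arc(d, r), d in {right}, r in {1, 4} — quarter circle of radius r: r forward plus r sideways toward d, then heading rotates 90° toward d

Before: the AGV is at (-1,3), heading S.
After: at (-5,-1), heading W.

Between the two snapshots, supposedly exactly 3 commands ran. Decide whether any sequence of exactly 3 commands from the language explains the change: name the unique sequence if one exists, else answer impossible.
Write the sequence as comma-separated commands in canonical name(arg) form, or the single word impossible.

straight(3), arc(right, 1), straight(3)

key: cell and facing (now W) both changed — the 3 commands mix motion and turning
from: at (-1,3), heading S
1. straight(3) → at (-1,0), heading S
2. arc(right, 1) → at (-2,-1), heading W
3. straight(3) → at (-5,-1), heading W
all 125 alternatives checked — unique.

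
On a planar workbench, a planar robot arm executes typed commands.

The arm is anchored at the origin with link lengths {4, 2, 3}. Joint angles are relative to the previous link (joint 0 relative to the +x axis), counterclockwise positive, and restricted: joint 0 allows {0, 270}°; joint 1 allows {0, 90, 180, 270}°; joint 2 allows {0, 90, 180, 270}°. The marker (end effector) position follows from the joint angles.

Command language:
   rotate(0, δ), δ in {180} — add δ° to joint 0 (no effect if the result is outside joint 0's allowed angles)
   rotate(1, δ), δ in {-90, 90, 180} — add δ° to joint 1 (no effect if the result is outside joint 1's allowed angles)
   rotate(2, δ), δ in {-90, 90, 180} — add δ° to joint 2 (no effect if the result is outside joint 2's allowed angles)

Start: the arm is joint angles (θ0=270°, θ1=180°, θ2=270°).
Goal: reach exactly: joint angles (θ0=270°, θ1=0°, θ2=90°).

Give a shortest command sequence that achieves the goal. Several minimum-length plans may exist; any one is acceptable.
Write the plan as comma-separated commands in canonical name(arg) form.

begin: joint angles (θ0=270°, θ1=180°, θ2=270°)
1. rotate(2, 180) → joint angles (θ0=270°, θ1=180°, θ2=90°)
2. rotate(1, 180) → joint angles (θ0=270°, θ1=0°, θ2=90°)
minimal: 2 command(s), checked below 2.

rotate(2, 180), rotate(1, 180)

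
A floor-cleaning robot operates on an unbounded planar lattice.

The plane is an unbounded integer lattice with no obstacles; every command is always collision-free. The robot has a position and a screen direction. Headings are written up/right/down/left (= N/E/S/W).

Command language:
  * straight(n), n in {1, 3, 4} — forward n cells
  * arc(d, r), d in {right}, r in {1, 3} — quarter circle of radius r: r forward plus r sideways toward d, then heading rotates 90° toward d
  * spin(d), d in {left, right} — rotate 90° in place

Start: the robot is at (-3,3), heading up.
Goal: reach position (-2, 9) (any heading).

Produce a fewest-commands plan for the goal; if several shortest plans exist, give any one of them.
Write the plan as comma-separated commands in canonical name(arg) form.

initial: at (-3,3), heading up
t=1 straight(1) ⇒ at (-3,4), heading up
t=2 straight(4) ⇒ at (-3,8), heading up
t=3 arc(right, 1) ⇒ at (-2,9), heading right
minimal: 3 command(s), checked below 3.

straight(1), straight(4), arc(right, 1)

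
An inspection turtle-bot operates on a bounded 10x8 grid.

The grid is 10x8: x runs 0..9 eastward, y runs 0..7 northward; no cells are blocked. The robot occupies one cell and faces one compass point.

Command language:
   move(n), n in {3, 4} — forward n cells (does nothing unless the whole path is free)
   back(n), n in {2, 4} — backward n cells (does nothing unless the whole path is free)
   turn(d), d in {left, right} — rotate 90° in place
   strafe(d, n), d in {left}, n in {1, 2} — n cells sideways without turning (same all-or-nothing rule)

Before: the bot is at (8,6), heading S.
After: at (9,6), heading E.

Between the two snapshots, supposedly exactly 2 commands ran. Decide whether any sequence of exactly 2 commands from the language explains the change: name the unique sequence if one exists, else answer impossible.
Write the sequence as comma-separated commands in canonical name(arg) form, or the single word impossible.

key: order matters: swapping strafe(left, 1) and turn(left) lands elsewhere
initial: at (8,6), heading S
[1] after strafe(left, 1): at (9,6), heading S
[2] after turn(left): at (9,6), heading E
all 64 alternatives checked — unique.

strafe(left, 1), turn(left)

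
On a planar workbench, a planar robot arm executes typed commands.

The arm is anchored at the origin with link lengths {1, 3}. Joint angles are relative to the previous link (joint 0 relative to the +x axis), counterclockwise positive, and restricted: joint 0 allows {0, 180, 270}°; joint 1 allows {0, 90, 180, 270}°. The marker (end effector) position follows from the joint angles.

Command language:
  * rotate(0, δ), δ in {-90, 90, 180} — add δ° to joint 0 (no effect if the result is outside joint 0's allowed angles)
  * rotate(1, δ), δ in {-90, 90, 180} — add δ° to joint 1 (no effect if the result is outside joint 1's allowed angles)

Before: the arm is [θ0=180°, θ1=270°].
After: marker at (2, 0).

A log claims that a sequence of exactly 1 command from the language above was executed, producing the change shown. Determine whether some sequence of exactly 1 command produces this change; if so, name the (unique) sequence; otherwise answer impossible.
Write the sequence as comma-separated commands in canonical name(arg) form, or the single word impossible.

begin: [θ0=180°, θ1=270°]
step 1 (rotate(1, -90)): [θ0=180°, θ1=180°]
no other 1-command option fits: unique.

rotate(1, -90)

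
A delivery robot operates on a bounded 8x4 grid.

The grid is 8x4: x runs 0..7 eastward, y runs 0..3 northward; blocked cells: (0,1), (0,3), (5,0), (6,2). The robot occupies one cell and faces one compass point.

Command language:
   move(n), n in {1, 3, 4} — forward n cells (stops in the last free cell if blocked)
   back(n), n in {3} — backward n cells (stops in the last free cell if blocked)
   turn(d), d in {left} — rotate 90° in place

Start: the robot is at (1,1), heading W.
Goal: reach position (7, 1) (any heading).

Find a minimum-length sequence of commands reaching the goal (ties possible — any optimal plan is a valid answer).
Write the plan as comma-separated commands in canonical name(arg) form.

initial: at (1,1), heading W
[1] after back(3): at (4,1), heading W
[2] after back(3): at (7,1), heading W
no 1-step plan works, so 2 is optimal.

back(3), back(3)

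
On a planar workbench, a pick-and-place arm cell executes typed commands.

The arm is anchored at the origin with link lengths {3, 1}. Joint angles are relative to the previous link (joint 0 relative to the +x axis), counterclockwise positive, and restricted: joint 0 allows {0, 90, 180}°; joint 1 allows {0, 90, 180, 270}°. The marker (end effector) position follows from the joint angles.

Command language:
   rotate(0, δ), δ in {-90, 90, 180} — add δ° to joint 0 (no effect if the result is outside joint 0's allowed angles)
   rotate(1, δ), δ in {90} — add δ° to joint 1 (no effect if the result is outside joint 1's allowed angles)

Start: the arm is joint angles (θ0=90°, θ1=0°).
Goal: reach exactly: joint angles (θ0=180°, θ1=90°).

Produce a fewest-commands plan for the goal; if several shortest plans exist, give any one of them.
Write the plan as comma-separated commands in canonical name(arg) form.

from: joint angles (θ0=90°, θ1=0°)
1. rotate(1, 90) → joint angles (θ0=90°, θ1=90°)
2. rotate(0, 90) → joint angles (θ0=180°, θ1=90°)
shorter routes all fall short; 2 is best.

rotate(1, 90), rotate(0, 90)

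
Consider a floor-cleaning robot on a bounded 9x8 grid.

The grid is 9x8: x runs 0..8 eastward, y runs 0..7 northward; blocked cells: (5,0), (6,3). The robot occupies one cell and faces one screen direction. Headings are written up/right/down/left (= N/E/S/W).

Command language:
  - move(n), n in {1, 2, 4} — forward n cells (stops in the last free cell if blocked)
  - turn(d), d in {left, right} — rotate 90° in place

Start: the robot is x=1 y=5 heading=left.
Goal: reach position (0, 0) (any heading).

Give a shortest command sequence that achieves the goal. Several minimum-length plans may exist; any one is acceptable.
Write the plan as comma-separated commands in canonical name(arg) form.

start: x=1 y=5 heading=left
1. move(1) → x=0 y=5 heading=left
2. turn(left) → x=0 y=5 heading=down
3. move(1) → x=0 y=4 heading=down
4. move(4) → x=0 y=0 heading=down
nothing shorter than 4 reaches the goal.

move(1), turn(left), move(1), move(4)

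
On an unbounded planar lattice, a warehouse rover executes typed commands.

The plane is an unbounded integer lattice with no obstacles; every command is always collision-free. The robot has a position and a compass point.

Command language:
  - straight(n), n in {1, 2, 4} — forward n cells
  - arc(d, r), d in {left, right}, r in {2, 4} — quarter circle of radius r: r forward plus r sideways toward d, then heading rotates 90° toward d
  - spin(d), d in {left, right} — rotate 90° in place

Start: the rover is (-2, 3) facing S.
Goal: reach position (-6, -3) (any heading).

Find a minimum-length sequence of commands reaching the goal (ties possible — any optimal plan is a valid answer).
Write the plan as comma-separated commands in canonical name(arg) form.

start: (-2, 3) facing S
1. straight(2) → (-2, 1) facing S
2. arc(right, 4) → (-6, -3) facing W
minimal: 2 command(s), checked below 2.

straight(2), arc(right, 4)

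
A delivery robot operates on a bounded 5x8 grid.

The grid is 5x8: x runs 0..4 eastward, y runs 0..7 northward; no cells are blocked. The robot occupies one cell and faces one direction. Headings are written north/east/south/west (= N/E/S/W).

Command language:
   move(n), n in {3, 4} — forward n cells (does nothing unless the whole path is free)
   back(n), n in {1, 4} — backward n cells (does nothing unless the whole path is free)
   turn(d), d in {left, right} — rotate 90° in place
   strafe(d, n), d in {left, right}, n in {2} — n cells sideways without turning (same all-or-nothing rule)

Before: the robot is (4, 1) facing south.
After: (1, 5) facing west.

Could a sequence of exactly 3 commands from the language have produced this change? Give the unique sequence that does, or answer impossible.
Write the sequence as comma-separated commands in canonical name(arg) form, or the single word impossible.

back(4), turn(right), move(3)

key: running move(3) before back(4) would end elsewhere — order is forced
from: (4, 1) facing south
t=1 back(4) ⇒ (4, 5) facing south
t=2 turn(right) ⇒ (4, 5) facing west
t=3 move(3) ⇒ (1, 5) facing west
uniquely the one of 512 3-step routes that fits.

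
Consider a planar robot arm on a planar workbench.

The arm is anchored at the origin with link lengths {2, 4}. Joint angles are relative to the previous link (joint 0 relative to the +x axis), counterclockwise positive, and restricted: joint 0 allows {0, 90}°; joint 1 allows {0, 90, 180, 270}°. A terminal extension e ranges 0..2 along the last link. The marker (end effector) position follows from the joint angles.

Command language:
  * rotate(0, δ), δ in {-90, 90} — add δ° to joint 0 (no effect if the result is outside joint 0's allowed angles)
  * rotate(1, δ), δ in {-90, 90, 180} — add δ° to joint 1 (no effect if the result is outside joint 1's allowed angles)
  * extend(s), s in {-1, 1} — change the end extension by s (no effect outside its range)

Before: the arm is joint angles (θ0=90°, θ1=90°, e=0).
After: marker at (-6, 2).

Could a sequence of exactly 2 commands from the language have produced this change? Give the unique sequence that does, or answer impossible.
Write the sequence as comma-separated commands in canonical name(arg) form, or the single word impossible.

initial: joint angles (θ0=90°, θ1=90°, e=0)
t=1 extend(1) ⇒ joint angles (θ0=90°, θ1=90°, e=1)
t=2 extend(1) ⇒ joint angles (θ0=90°, θ1=90°, e=2)
no rival 2-sequence matches.

extend(1), extend(1)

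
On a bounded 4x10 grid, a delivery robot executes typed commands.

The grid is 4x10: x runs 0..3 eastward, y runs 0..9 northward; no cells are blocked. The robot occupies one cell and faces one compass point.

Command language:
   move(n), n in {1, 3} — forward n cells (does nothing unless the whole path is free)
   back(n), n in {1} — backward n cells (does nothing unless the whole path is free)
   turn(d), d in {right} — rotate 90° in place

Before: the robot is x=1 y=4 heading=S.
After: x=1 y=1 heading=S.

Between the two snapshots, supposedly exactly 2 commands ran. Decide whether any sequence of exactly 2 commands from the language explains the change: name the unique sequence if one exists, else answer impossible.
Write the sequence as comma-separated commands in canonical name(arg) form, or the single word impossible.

move(3), move(3)

key: the second move(3) would leave the grid, so it does nothing
initial: x=1 y=4 heading=S
[1] after move(3): x=1 y=1 heading=S
[2] after move(3): x=1 y=1 heading=S
uniquely the one of 16 2-step routes that fits.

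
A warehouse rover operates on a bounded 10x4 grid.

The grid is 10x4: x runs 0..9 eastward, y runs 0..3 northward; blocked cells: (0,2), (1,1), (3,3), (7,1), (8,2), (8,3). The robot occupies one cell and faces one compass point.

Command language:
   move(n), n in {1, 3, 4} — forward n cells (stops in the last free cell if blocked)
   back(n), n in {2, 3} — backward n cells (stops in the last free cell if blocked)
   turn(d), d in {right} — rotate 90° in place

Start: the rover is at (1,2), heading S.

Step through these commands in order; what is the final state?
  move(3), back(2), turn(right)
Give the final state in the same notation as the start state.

initial: at (1,2), heading S
[1] after move(3): at (1,2), heading S
[2] after back(2): at (1,3), heading S
[3] after turn(right): at (1,3), heading W

at (1,3), heading W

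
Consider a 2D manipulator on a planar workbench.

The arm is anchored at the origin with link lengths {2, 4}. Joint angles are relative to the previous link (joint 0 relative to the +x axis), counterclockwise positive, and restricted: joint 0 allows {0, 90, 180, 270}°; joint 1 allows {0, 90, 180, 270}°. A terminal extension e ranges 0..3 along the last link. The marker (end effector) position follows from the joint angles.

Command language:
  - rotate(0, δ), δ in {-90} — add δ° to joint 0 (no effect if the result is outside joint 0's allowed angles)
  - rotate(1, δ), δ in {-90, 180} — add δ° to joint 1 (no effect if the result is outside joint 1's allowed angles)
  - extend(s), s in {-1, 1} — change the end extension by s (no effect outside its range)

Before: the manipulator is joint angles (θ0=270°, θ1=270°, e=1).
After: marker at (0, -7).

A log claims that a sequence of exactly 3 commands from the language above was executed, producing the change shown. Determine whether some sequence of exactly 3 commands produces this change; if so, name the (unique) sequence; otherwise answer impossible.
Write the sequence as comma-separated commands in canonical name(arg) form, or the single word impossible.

from: joint angles (θ0=270°, θ1=270°, e=1)
[1] after rotate(1, -90): joint angles (θ0=270°, θ1=180°, e=1)
[2] after rotate(1, -90): joint angles (θ0=270°, θ1=90°, e=1)
[3] after rotate(1, -90): joint angles (θ0=270°, θ1=0°, e=1)
all 125 alternatives checked — unique.

rotate(1, -90), rotate(1, -90), rotate(1, -90)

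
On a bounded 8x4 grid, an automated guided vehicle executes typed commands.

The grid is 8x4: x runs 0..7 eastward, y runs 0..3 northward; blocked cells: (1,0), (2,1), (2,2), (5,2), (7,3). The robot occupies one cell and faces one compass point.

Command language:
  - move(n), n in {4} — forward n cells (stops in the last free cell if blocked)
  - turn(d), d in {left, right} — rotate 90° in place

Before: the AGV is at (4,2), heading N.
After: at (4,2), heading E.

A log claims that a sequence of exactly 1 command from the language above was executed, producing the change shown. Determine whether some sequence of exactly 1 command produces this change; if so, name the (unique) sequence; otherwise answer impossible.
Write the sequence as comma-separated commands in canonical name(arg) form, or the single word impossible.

key: parked at (4,2) the whole time — nothing moves the robot
start: at (4,2), heading N
t=1 turn(right) ⇒ at (4,2), heading E
all 3 alternatives checked — unique.

turn(right)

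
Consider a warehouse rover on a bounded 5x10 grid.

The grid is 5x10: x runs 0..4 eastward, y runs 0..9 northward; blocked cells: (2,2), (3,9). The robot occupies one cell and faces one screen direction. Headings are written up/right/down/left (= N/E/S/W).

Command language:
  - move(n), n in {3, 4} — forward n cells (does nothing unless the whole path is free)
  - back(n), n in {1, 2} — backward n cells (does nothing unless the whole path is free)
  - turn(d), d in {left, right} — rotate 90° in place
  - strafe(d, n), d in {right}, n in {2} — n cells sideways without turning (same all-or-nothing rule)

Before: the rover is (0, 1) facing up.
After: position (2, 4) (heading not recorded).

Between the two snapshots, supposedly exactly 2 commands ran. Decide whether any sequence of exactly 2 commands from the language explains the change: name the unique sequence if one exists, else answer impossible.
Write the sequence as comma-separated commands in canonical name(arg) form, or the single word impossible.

key: running strafe(right, 2) before move(3) would end elsewhere — order is forced
from: (0, 1) facing up
[1] after move(3): (0, 4) facing up
[2] after strafe(right, 2): (2, 4) facing up
no other 2-command option fits: unique.

move(3), strafe(right, 2)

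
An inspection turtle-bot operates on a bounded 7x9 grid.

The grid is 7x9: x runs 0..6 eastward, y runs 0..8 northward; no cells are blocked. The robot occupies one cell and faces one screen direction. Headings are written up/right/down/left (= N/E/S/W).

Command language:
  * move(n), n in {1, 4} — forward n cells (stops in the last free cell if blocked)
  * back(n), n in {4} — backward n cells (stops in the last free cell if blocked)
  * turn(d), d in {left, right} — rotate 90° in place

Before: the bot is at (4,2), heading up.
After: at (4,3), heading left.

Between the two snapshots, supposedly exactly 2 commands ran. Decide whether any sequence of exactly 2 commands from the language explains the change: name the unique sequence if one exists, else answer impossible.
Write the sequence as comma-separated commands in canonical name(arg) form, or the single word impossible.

move(1), turn(left)

key: running turn(left) before move(1) would end elsewhere — order is forced
initial: at (4,2), heading up
step 1 (move(1)): at (4,3), heading up
step 2 (turn(left)): at (4,3), heading left
no rival 2-sequence matches.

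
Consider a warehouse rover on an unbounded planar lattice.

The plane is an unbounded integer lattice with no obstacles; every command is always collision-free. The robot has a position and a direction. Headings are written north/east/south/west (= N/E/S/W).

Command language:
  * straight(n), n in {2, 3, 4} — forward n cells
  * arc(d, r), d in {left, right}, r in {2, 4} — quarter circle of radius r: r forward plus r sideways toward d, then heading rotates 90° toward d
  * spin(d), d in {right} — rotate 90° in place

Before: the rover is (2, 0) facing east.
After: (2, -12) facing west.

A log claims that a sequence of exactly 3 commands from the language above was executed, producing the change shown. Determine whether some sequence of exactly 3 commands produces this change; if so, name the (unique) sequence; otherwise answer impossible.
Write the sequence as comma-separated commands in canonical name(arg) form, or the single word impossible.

arc(right, 4), straight(4), arc(right, 4)

key: cell and facing (now W) both changed — the 3 commands mix motion and turning
from: (2, 0) facing east
1. arc(right, 4) → (6, -4) facing south
2. straight(4) → (6, -8) facing south
3. arc(right, 4) → (2, -12) facing west
no rival 3-sequence matches.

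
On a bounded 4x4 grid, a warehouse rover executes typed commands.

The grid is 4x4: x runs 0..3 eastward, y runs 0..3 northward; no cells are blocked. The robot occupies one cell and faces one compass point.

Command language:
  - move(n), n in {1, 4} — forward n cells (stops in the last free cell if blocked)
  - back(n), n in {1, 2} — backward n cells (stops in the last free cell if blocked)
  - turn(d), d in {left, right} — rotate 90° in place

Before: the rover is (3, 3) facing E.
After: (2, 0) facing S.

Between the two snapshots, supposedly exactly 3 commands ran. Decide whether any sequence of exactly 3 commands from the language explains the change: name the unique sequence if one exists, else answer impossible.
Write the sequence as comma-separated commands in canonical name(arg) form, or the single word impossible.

back(1), turn(right), move(4)

key: move(4) runs into the grid edge before its full distance
initial: (3, 3) facing E
step 1 (back(1)): (2, 3) facing E
step 2 (turn(right)): (2, 3) facing S
step 3 (move(4)): (2, 0) facing S
all 216 alternatives checked — unique.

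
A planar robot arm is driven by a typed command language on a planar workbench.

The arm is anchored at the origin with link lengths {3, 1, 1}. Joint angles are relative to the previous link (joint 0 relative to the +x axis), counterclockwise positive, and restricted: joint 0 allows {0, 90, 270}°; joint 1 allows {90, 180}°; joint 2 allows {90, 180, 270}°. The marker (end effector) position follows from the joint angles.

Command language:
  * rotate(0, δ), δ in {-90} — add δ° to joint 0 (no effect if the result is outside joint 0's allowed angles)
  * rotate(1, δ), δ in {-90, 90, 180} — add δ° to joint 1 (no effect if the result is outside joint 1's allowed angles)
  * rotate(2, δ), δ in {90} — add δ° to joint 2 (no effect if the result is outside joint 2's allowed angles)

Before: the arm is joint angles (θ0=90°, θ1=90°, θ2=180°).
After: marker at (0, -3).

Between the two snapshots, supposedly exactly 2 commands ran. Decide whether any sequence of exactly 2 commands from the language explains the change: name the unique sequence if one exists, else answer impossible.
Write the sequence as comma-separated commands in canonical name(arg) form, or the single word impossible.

rotate(0, -90), rotate(0, -90)

start: joint angles (θ0=90°, θ1=90°, θ2=180°)
[1] after rotate(0, -90): joint angles (θ0=0°, θ1=90°, θ2=180°)
[2] after rotate(0, -90): joint angles (θ0=270°, θ1=90°, θ2=180°)
all 25 alternatives checked — unique.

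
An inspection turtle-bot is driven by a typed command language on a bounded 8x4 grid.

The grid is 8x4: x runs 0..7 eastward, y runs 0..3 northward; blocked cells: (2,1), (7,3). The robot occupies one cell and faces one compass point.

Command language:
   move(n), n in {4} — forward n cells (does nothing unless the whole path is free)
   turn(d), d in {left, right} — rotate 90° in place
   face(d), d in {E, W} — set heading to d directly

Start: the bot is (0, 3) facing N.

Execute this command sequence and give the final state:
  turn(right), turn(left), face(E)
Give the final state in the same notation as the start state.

from: (0, 3) facing N
t=1 turn(right) ⇒ (0, 3) facing E
t=2 turn(left) ⇒ (0, 3) facing N
t=3 face(E) ⇒ (0, 3) facing E

(0, 3) facing E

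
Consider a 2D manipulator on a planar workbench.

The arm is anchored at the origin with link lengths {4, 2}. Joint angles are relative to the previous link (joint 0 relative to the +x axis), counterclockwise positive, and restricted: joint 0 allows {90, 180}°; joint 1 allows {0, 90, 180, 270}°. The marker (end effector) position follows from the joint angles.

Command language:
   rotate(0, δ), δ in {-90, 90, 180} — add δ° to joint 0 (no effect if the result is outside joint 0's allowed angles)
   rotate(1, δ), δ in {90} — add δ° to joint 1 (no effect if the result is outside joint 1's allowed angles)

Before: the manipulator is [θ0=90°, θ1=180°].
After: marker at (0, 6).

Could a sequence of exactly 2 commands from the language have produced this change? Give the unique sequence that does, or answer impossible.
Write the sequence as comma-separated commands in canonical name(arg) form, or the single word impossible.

initial: [θ0=90°, θ1=180°]
[1] after rotate(1, 90): [θ0=90°, θ1=270°]
[2] after rotate(1, 90): [θ0=90°, θ1=0°]
no rival 2-sequence matches.

rotate(1, 90), rotate(1, 90)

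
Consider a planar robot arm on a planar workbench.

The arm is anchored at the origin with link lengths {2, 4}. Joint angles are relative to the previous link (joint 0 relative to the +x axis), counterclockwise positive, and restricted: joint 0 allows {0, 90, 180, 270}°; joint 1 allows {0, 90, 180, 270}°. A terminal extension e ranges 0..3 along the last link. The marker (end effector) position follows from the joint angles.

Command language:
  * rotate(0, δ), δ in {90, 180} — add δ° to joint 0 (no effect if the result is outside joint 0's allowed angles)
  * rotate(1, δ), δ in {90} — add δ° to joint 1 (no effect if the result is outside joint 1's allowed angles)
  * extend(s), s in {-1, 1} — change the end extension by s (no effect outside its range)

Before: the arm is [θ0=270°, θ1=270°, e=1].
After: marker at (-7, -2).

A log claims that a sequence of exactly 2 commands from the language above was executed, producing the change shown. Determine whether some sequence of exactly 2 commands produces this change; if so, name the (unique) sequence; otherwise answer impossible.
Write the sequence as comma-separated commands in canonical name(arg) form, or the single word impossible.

start: [θ0=270°, θ1=270°, e=1]
1. extend(1) → [θ0=270°, θ1=270°, e=2]
2. extend(1) → [θ0=270°, θ1=270°, e=3]
no rival 2-sequence matches.

extend(1), extend(1)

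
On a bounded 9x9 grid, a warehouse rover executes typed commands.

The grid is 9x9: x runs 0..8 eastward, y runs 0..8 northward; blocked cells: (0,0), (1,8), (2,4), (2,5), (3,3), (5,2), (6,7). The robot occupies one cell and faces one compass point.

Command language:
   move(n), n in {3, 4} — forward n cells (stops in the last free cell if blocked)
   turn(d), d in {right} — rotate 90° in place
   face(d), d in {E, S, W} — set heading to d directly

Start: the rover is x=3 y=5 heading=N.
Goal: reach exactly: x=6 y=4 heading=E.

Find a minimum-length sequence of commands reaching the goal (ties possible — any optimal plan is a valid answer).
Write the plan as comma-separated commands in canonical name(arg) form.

begin: x=3 y=5 heading=N
1. face(S) → x=3 y=5 heading=S
2. move(4) → x=3 y=4 heading=S
3. face(E) → x=3 y=4 heading=E
4. move(3) → x=6 y=4 heading=E
minimal: 4 command(s), checked below 4.

face(S), move(4), face(E), move(3)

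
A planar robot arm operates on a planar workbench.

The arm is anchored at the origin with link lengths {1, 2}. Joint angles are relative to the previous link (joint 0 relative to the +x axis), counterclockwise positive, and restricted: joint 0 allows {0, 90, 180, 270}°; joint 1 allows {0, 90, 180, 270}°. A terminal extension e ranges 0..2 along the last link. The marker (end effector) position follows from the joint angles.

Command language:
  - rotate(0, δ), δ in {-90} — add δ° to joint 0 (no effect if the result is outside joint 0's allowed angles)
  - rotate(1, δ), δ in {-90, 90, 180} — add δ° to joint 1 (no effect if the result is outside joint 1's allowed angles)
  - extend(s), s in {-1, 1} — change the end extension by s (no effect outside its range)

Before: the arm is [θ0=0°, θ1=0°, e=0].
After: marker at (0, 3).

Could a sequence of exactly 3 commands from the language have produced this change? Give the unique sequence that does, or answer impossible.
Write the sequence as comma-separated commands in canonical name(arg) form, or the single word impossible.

rotate(0, -90), rotate(0, -90), rotate(0, -90)

t0: [θ0=0°, θ1=0°, e=0]
[1] after rotate(0, -90): [θ0=270°, θ1=0°, e=0]
[2] after rotate(0, -90): [θ0=180°, θ1=0°, e=0]
[3] after rotate(0, -90): [θ0=90°, θ1=0°, e=0]
no rival 3-sequence matches.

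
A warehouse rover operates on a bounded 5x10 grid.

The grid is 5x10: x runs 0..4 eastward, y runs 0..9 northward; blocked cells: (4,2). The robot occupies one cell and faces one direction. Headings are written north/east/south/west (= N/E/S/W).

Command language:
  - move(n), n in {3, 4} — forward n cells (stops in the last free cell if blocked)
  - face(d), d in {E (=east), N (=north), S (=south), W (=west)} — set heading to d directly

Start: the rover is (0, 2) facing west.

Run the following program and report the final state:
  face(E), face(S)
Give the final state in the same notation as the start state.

(0, 2) facing south

begin: (0, 2) facing west
step 1 (face(E)): (0, 2) facing east
step 2 (face(S)): (0, 2) facing south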